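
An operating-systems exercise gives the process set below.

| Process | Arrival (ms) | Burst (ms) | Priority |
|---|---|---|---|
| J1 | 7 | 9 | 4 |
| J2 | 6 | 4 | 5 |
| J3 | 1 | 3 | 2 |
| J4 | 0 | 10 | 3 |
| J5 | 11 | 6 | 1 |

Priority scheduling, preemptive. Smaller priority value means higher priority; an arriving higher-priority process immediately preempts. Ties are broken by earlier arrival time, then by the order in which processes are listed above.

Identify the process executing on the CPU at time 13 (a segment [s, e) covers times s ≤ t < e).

Timeline: | J4 0-1 | J3 1-4 | J4 4-11 | J5 11-17 | J4 17-19 | J1 19-28 | J2 28-32 |
Completion: J1=28  J2=32  J3=4  J4=19  J5=17

J5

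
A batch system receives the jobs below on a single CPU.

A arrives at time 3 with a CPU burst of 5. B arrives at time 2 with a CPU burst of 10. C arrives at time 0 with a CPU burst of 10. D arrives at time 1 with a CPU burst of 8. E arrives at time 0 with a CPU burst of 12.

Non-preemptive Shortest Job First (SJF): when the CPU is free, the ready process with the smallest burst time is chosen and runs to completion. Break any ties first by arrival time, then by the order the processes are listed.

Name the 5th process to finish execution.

E

Gantt: | C 0-10 | A 10-15 | D 15-23 | B 23-33 | E 33-45 |
Completion: A=15  B=33  C=10  D=23  E=45
Finish order: C → A → D → B → E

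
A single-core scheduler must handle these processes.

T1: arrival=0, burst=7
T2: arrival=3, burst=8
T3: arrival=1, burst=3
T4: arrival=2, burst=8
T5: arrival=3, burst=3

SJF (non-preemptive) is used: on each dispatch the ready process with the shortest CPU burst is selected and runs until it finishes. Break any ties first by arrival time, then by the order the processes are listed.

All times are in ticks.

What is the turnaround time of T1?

Schedule: | T1 0-7 | T3 7-10 | T5 10-13 | T4 13-21 | T2 21-29 |
Completion: T1=7  T2=29  T3=10  T4=21  T5=13
Turnaround (C−A): T1=7  T2=26  T3=9  T4=19  T5=10
Turnaround(T1) = completion − arrival = 7 − 0 = 7

7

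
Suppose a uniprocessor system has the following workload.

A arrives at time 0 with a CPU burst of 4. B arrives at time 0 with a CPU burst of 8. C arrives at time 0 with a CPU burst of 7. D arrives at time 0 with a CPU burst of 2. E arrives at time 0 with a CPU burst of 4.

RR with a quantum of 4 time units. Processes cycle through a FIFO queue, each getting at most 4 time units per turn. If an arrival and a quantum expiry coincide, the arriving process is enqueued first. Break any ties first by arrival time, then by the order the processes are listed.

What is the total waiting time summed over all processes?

58

Timeline: | A 0-4 | B 4-8 | C 8-12 | D 12-14 | E 14-18 | B 18-22 | C 22-25 |
Completion: A=4  B=22  C=25  D=14  E=18
Turnaround (C−A): A=4  B=22  C=25  D=14  E=18
Waiting = turnaround − burst: A=0, B=14, C=18, D=12, E=14
Total waiting = 0 + 14 + 18 + 12 + 14 = 58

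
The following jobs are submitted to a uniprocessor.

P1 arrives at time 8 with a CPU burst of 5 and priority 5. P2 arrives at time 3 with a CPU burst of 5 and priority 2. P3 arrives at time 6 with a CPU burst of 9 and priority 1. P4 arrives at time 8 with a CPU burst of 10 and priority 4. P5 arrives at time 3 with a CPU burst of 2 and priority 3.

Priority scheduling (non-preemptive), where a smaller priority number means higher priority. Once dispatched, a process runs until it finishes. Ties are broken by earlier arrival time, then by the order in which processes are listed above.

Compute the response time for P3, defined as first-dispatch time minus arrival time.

2

Gantt: | idle 0-3 | P2 3-8 | P3 8-17 | P5 17-19 | P4 19-29 | P1 29-34 |
Completion: P1=34  P2=8  P3=17  P4=29  P5=19
Turnaround (C−A): P1=26  P2=5  P3=11  P4=21  P5=16
Response(P3) = first start − arrival = 8 − 6 = 2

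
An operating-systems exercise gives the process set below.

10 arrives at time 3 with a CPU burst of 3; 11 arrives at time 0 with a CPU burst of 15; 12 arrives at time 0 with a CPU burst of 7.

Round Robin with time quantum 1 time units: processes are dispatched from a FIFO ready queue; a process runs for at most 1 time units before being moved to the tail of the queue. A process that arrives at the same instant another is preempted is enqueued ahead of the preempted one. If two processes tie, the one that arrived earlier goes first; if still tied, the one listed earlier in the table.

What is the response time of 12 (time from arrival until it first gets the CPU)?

1

Gantt: | 11 0-1 | 12 1-2 | 11 2-3 | 12 3-4 | 10 4-5 | 11 5-6 | 12 6-7 | 10 7-8 | 11 8-9 | 12 9-10 | 10 10-11 | 11 11-12 | 12 12-13 | 11 13-14 | 12 14-15 | 11 15-16 | 12 16-17 | 11 17-25 |
Completion: 10=11  11=25  12=17
Turnaround (C−A): 10=8  11=25  12=17
Response(12) = first start − arrival = 1 − 0 = 1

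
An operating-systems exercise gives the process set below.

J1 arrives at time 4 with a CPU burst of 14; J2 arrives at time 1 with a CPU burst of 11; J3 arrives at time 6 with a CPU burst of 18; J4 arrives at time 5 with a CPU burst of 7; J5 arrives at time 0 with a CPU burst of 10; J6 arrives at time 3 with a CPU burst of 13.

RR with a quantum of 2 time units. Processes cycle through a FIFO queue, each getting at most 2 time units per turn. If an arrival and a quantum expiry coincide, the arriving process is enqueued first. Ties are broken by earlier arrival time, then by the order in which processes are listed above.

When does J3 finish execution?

73

Timeline: | J5 0-2 | J2 2-4 | J5 4-6 | J6 6-8 | J1 8-10 | J2 10-12 | J4 12-14 | J3 14-16 | J5 16-18 | J6 18-20 | J1 20-22 | J2 22-24 | J4 24-26 | J3 26-28 | J5 28-30 | J6 30-32 | J1 32-34 | J2 34-36 | J4 36-38 | J3 38-40 | J5 40-42 | J6 42-44 | J1 44-46 | J2 46-48 | J4 48-49 | J3 49-51 | J6 51-53 | J1 53-55 | J2 55-56 | J3 56-58 | J6 58-60 | J1 60-62 | J3 62-64 | J6 64-65 | J1 65-67 | J3 67-73 |
Completion: J1=67  J2=56  J3=73  J4=49  J5=42  J6=65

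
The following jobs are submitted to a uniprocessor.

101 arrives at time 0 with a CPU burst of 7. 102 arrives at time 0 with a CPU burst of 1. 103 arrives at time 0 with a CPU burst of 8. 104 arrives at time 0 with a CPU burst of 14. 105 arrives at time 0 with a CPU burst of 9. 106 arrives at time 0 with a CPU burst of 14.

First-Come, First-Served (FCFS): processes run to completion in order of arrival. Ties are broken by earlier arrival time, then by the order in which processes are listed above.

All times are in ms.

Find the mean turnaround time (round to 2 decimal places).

25.50

Schedule: | 101 0-7 | 102 7-8 | 103 8-16 | 104 16-30 | 105 30-39 | 106 39-53 |
Completion: 101=7  102=8  103=16  104=30  105=39  106=53
Turnaround times: 101=7, 102=8, 103=16, 104=30, 105=39, 106=53
Average turnaround = (7+8+16+30+39+53) / 6 = 153/6 = 25.50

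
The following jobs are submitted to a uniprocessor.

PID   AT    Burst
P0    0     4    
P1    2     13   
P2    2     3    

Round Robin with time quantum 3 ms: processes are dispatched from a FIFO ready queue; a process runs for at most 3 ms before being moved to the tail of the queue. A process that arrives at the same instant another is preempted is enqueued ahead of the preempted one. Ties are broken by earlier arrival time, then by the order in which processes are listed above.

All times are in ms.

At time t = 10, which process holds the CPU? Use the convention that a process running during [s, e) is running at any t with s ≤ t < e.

Timeline: | P0 0-3 | P1 3-6 | P2 6-9 | P0 9-10 | P1 10-20 |
Completion: P0=10  P1=20  P2=9

P1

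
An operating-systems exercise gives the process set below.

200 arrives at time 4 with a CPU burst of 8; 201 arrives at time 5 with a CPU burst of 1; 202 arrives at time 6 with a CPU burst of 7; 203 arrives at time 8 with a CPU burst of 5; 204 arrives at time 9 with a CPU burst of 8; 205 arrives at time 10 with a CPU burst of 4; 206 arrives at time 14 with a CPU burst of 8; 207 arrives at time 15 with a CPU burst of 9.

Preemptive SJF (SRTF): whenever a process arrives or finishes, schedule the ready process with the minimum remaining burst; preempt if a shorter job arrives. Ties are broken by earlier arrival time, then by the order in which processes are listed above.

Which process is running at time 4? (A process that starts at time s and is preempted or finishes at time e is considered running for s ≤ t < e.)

Gantt: | idle 0-4 | 200 4-5 | 201 5-6 | 200 6-13 | 205 13-17 | 203 17-22 | 202 22-29 | 204 29-37 | 206 37-45 | 207 45-54 |
Completion: 200=13  201=6  202=29  203=22  204=37  205=17  206=45  207=54

200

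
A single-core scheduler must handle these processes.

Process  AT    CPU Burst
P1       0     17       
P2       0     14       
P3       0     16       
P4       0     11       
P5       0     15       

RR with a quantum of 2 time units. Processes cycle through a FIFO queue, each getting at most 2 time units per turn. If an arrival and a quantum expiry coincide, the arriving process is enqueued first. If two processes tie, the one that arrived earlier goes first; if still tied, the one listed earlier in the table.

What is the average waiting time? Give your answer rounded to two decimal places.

52.60

Gantt: | P1 0-2 | P2 2-4 | P3 4-6 | P4 6-8 | P5 8-10 | P1 10-12 | P2 12-14 | P3 14-16 | P4 16-18 | P5 18-20 | P1 20-22 | P2 22-24 | P3 24-26 | P4 26-28 | P5 28-30 | P1 30-32 | P2 32-34 | P3 34-36 | P4 36-38 | P5 38-40 | P1 40-42 | P2 42-44 | P3 44-46 | P4 46-48 | P5 48-50 | P1 50-52 | P2 52-54 | P3 54-56 | P4 56-57 | P5 57-59 | P1 59-61 | P2 61-63 | P3 63-65 | P5 65-67 | P1 67-69 | P3 69-71 | P5 71-72 | P1 72-73 |
Completion: P1=73  P2=63  P3=71  P4=57  P5=72
Waiting times: P1=56, P2=49, P3=55, P4=46, P5=57
Average waiting = (56+49+55+46+57) / 5 = 263/5 = 52.60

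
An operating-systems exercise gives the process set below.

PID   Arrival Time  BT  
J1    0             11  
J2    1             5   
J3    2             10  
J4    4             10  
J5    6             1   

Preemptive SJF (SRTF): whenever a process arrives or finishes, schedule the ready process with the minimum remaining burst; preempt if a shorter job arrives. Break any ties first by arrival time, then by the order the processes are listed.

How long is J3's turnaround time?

Schedule: | J1 0-1 | J2 1-6 | J5 6-7 | J1 7-17 | J3 17-27 | J4 27-37 |
Completion: J1=17  J2=6  J3=27  J4=37  J5=7
Turnaround (C−A): J1=17  J2=5  J3=25  J4=33  J5=1
Turnaround(J3) = completion − arrival = 27 − 2 = 25

25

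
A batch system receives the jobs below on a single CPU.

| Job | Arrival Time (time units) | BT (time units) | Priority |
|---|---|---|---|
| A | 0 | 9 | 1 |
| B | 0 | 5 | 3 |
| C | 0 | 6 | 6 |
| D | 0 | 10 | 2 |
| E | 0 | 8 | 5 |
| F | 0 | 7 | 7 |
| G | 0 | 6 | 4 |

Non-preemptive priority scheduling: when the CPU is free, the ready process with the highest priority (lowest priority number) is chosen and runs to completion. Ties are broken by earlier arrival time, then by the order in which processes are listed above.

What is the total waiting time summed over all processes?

164

Gantt: | A 0-9 | D 9-19 | B 19-24 | G 24-30 | E 30-38 | C 38-44 | F 44-51 |
Completion: A=9  B=24  C=44  D=19  E=38  F=51  G=30
Turnaround (C−A): A=9  B=24  C=44  D=19  E=38  F=51  G=30
Waiting = turnaround − burst: A=0, B=19, C=38, D=9, E=30, F=44, G=24
Total waiting = 0 + 19 + 38 + 9 + 30 + 44 + 24 = 164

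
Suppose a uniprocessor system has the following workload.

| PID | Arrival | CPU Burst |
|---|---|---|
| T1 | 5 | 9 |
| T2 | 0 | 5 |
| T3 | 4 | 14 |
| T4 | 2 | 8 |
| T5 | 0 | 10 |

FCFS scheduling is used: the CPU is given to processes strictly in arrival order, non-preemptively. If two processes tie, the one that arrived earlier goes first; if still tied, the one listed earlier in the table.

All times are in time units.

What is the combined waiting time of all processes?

Gantt: | T2 0-5 | T5 5-15 | T4 15-23 | T3 23-37 | T1 37-46 |
Completion: T1=46  T2=5  T3=37  T4=23  T5=15
Waiting = turnaround − burst: T1=32, T2=0, T3=19, T4=13, T5=5
Total waiting = 32 + 0 + 19 + 13 + 5 = 69

69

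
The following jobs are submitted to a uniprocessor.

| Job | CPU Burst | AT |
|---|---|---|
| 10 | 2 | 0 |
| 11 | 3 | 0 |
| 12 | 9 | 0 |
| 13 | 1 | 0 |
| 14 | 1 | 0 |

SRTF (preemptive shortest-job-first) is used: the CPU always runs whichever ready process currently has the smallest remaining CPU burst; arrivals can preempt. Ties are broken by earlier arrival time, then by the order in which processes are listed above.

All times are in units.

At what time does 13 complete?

Schedule: | 13 0-1 | 14 1-2 | 10 2-4 | 11 4-7 | 12 7-16 |
Completion: 10=4  11=7  12=16  13=1  14=2
Turnaround (C−A): 10=4  11=7  12=16  13=1  14=2

1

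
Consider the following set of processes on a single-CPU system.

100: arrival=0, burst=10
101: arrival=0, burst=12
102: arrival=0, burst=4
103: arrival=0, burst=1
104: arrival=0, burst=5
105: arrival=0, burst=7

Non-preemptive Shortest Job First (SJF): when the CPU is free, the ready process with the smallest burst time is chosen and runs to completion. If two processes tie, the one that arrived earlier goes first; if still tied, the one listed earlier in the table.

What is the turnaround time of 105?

Timeline: | 103 0-1 | 102 1-5 | 104 5-10 | 105 10-17 | 100 17-27 | 101 27-39 |
Completion: 100=27  101=39  102=5  103=1  104=10  105=17
Turnaround(105) = completion − arrival = 17 − 0 = 17

17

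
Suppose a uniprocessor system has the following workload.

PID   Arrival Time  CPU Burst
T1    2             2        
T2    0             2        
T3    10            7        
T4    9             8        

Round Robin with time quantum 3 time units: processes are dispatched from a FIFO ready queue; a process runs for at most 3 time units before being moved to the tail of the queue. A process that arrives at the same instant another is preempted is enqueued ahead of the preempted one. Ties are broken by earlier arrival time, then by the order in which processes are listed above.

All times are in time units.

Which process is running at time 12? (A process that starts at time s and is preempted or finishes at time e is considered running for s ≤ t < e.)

Timeline: | T2 0-2 | T1 2-4 | idle 4-9 | T4 9-12 | T3 12-15 | T4 15-18 | T3 18-21 | T4 21-23 | T3 23-24 |
Completion: T1=4  T2=2  T3=24  T4=23
Turnaround (C−A): T1=2  T2=2  T3=14  T4=14

T3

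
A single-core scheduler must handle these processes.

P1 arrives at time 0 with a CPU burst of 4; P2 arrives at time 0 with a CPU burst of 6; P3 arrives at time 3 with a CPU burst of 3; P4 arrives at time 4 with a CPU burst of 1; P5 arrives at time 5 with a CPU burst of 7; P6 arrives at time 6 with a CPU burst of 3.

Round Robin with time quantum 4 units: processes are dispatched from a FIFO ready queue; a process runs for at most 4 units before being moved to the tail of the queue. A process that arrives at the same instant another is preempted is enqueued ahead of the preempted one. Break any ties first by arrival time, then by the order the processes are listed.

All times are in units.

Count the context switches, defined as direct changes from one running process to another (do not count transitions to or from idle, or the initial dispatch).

7

Timeline: | P1 0-4 | P2 4-8 | P3 8-11 | P4 11-12 | P5 12-16 | P6 16-19 | P2 19-21 | P5 21-24 |
Completion: P1=4  P2=21  P3=11  P4=12  P5=24  P6=19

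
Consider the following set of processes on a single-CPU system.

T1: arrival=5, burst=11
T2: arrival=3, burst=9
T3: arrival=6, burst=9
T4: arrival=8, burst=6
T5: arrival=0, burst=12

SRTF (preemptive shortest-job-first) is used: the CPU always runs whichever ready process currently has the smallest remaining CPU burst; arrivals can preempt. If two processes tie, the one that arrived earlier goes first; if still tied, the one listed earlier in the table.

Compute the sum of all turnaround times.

118

Gantt: | T5 0-12 | T4 12-18 | T2 18-27 | T3 27-36 | T1 36-47 |
Completion: T1=47  T2=27  T3=36  T4=18  T5=12
Turnaround (C−A): T1=42  T2=24  T3=30  T4=10  T5=12
Turnaround = completion − arrival: T1=42, T2=24, T3=30, T4=10, T5=12
Total turnaround = 42 + 24 + 30 + 10 + 12 = 118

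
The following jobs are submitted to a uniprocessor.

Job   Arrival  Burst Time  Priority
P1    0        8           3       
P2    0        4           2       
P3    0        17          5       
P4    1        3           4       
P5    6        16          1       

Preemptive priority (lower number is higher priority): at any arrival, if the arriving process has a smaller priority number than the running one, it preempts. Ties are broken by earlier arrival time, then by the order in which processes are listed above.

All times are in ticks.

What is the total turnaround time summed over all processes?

126

Schedule: | P2 0-4 | P1 4-6 | P5 6-22 | P1 22-28 | P4 28-31 | P3 31-48 |
Completion: P1=28  P2=4  P3=48  P4=31  P5=22
Turnaround (C−A): P1=28  P2=4  P3=48  P4=30  P5=16
Turnaround = completion − arrival: P1=28, P2=4, P3=48, P4=30, P5=16
Total turnaround = 28 + 4 + 48 + 30 + 16 = 126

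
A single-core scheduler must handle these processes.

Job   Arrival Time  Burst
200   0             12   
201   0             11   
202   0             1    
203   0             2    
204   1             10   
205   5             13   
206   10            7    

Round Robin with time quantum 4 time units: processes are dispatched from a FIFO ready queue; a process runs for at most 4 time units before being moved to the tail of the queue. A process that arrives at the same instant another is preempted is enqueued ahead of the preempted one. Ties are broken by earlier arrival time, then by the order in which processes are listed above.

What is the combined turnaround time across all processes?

245

Gantt: | 200 0-4 | 201 4-8 | 202 8-9 | 203 9-11 | 204 11-15 | 200 15-19 | 205 19-23 | 201 23-27 | 206 27-31 | 204 31-35 | 200 35-39 | 205 39-43 | 201 43-46 | 206 46-49 | 204 49-51 | 205 51-56 |
Completion: 200=39  201=46  202=9  203=11  204=51  205=56  206=49
Turnaround (C−A): 200=39  201=46  202=9  203=11  204=50  205=51  206=39
Turnaround = completion − arrival: 200=39, 201=46, 202=9, 203=11, 204=50, 205=51, 206=39
Total turnaround = 39 + 46 + 9 + 11 + 50 + 51 + 39 = 245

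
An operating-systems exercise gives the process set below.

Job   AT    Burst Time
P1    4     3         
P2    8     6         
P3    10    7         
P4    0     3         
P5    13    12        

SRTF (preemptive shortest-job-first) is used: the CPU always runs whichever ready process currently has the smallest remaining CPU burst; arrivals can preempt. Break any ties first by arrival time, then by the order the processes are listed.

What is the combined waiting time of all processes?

Gantt: | P4 0-3 | idle 3-4 | P1 4-7 | idle 7-8 | P2 8-14 | P3 14-21 | P5 21-33 |
Completion: P1=7  P2=14  P3=21  P4=3  P5=33
Turnaround (C−A): P1=3  P2=6  P3=11  P4=3  P5=20
Waiting = turnaround − burst: P1=0, P2=0, P3=4, P4=0, P5=8
Total waiting = 0 + 0 + 4 + 0 + 8 = 12

12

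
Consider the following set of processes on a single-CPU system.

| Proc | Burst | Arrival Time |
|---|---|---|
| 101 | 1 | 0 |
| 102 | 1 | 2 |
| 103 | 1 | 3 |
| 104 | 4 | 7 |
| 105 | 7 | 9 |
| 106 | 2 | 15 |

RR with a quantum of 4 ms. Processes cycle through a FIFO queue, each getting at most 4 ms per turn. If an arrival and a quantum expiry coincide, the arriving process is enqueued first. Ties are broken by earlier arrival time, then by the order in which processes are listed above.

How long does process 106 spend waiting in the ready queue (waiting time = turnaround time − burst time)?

Timeline: | 101 0-1 | idle 1-2 | 102 2-3 | 103 3-4 | idle 4-7 | 104 7-11 | 105 11-15 | 106 15-17 | 105 17-20 |
Completion: 101=1  102=3  103=4  104=11  105=20  106=17
Waiting(106) = turnaround − burst = 2 − 2 = 0

0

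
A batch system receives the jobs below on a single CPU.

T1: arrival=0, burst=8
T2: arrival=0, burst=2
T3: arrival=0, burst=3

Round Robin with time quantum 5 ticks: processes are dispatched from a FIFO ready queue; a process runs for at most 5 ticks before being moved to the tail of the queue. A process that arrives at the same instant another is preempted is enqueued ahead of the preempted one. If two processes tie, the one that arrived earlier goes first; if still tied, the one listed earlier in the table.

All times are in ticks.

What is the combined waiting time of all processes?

17

Timeline: | T1 0-5 | T2 5-7 | T3 7-10 | T1 10-13 |
Completion: T1=13  T2=7  T3=10
Turnaround (C−A): T1=13  T2=7  T3=10
Waiting = turnaround − burst: T1=5, T2=5, T3=7
Total waiting = 5 + 5 + 7 = 17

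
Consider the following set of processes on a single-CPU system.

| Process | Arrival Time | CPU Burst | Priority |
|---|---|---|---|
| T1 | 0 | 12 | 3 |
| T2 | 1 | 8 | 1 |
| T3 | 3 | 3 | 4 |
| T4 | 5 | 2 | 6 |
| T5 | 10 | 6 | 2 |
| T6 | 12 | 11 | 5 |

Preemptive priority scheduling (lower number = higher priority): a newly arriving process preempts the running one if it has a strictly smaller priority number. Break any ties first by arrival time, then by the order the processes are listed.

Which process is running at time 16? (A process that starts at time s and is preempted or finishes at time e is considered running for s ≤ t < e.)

Schedule: | T1 0-1 | T2 1-9 | T1 9-10 | T5 10-16 | T1 16-26 | T3 26-29 | T6 29-40 | T4 40-42 |
Completion: T1=26  T2=9  T3=29  T4=42  T5=16  T6=40

T1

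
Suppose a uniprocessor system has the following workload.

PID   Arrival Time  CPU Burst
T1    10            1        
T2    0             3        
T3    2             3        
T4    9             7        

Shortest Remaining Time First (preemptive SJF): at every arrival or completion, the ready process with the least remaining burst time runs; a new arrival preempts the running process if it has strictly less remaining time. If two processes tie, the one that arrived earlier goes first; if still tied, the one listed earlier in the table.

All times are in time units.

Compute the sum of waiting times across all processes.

Gantt: | T2 0-3 | T3 3-6 | idle 6-9 | T4 9-10 | T1 10-11 | T4 11-17 |
Completion: T1=11  T2=3  T3=6  T4=17
Waiting = turnaround − burst: T1=0, T2=0, T3=1, T4=1
Total waiting = 0 + 0 + 1 + 1 = 2

2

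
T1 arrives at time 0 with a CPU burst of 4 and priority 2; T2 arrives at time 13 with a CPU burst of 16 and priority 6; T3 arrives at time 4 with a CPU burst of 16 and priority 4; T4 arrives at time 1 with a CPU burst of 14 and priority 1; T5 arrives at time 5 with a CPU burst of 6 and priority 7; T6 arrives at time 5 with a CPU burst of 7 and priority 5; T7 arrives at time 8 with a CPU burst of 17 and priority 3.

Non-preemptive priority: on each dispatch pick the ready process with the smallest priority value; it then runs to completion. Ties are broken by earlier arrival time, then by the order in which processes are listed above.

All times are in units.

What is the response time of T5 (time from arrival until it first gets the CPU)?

69

Timeline: | T1 0-4 | T4 4-18 | T7 18-35 | T3 35-51 | T6 51-58 | T2 58-74 | T5 74-80 |
Completion: T1=4  T2=74  T3=51  T4=18  T5=80  T6=58  T7=35
Turnaround (C−A): T1=4  T2=61  T3=47  T4=17  T5=75  T6=53  T7=27
Response(T5) = first start − arrival = 74 − 5 = 69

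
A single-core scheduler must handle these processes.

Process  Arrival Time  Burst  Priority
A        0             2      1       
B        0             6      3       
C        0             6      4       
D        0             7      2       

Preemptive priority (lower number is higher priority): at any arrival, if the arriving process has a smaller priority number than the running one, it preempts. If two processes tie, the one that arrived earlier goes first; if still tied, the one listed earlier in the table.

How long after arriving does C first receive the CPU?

Gantt: | A 0-2 | D 2-9 | B 9-15 | C 15-21 |
Completion: A=2  B=15  C=21  D=9
Turnaround (C−A): A=2  B=15  C=21  D=9
Response(C) = first start − arrival = 15 − 0 = 15

15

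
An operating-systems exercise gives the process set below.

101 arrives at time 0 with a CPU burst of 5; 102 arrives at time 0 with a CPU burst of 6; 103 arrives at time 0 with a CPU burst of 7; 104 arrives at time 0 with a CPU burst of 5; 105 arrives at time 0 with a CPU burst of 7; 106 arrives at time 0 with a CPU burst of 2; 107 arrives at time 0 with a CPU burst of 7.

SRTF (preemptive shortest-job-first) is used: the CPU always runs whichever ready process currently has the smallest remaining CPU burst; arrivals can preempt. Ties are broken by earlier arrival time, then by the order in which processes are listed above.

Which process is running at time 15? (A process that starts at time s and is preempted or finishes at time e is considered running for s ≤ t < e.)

Timeline: | 106 0-2 | 101 2-7 | 104 7-12 | 102 12-18 | 103 18-25 | 105 25-32 | 107 32-39 |
Completion: 101=7  102=18  103=25  104=12  105=32  106=2  107=39

102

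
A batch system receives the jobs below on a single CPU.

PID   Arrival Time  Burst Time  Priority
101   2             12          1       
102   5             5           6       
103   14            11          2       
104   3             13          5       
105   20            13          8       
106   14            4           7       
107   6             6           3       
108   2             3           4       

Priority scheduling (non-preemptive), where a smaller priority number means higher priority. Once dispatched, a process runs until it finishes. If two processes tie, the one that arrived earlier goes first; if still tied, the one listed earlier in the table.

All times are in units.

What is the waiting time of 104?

Timeline: | idle 0-2 | 101 2-14 | 103 14-25 | 107 25-31 | 108 31-34 | 104 34-47 | 102 47-52 | 106 52-56 | 105 56-69 |
Completion: 101=14  102=52  103=25  104=47  105=69  106=56  107=31  108=34
Waiting(104) = turnaround − burst = 44 − 13 = 31

31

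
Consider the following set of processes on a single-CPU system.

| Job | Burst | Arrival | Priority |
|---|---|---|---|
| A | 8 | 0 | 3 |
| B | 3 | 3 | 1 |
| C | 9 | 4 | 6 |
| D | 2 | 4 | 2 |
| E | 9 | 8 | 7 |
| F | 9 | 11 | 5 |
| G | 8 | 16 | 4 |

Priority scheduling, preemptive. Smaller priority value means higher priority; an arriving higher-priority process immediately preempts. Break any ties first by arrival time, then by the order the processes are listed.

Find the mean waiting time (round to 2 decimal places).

10.57

Gantt: | A 0-3 | B 3-6 | D 6-8 | A 8-13 | F 13-16 | G 16-24 | F 24-30 | C 30-39 | E 39-48 |
Completion: A=13  B=6  C=39  D=8  E=48  F=30  G=24
Turnaround (C−A): A=13  B=3  C=35  D=4  E=40  F=19  G=8
Waiting times: A=5, B=0, C=26, D=2, E=31, F=10, G=0
Average waiting = (5+0+26+2+31+10+0) / 7 = 74/7 = 10.57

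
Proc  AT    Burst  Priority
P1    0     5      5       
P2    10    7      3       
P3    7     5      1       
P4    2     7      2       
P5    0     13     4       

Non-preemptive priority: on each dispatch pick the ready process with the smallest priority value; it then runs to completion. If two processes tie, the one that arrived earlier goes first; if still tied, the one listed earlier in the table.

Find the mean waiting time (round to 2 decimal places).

13.80

Timeline: | P5 0-13 | P3 13-18 | P4 18-25 | P2 25-32 | P1 32-37 |
Completion: P1=37  P2=32  P3=18  P4=25  P5=13
Turnaround (C−A): P1=37  P2=22  P3=11  P4=23  P5=13
Waiting times: P1=32, P2=15, P3=6, P4=16, P5=0
Average waiting = (32+15+6+16+0) / 5 = 69/5 = 13.80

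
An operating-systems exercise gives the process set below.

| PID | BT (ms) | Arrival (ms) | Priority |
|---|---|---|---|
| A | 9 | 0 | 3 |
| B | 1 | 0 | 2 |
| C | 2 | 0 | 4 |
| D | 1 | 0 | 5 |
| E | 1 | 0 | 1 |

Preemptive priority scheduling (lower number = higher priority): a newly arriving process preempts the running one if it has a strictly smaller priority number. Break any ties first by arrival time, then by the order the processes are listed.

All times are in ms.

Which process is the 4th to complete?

Timeline: | E 0-1 | B 1-2 | A 2-11 | C 11-13 | D 13-14 |
Completion: A=11  B=2  C=13  D=14  E=1
Turnaround (C−A): A=11  B=2  C=13  D=14  E=1
Finish order: E → B → A → C → D

C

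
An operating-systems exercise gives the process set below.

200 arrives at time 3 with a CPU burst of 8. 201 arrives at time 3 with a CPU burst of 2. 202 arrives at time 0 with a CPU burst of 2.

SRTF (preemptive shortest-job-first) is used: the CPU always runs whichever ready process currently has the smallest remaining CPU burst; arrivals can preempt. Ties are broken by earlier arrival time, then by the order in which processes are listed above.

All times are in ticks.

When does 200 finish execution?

13

Schedule: | 202 0-2 | idle 2-3 | 201 3-5 | 200 5-13 |
Completion: 200=13  201=5  202=2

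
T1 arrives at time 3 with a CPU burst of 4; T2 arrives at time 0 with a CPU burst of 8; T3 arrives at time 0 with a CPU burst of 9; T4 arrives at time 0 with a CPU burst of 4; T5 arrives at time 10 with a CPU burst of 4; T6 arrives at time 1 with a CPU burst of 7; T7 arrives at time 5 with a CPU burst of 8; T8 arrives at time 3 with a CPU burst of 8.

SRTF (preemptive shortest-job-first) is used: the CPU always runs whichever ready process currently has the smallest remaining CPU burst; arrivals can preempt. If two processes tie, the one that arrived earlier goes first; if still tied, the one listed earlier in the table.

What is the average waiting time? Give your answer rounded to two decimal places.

16.00

Gantt: | T4 0-4 | T1 4-8 | T6 8-10 | T5 10-14 | T6 14-19 | T2 19-27 | T8 27-35 | T7 35-43 | T3 43-52 |
Completion: T1=8  T2=27  T3=52  T4=4  T5=14  T6=19  T7=43  T8=35
Waiting times: T1=1, T2=19, T3=43, T4=0, T5=0, T6=11, T7=30, T8=24
Average waiting = (1+19+43+0+0+11+30+24) / 8 = 128/8 = 16.00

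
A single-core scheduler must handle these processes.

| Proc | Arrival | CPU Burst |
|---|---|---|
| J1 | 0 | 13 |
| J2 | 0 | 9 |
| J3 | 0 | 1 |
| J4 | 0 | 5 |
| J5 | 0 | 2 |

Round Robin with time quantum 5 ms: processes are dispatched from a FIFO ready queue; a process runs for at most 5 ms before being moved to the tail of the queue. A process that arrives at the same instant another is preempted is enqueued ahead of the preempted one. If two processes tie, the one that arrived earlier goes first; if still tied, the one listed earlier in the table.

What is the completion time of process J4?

Schedule: | J1 0-5 | J2 5-10 | J3 10-11 | J4 11-16 | J5 16-18 | J1 18-23 | J2 23-27 | J1 27-30 |
Completion: J1=30  J2=27  J3=11  J4=16  J5=18
Turnaround (C−A): J1=30  J2=27  J3=11  J4=16  J5=18

16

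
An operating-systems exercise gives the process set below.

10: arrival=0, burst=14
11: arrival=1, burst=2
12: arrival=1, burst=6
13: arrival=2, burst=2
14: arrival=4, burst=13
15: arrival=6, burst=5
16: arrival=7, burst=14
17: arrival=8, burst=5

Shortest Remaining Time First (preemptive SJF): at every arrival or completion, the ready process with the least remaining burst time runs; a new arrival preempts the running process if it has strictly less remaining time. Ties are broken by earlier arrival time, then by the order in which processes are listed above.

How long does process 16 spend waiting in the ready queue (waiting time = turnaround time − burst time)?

Schedule: | 10 0-1 | 11 1-3 | 13 3-5 | 12 5-11 | 15 11-16 | 17 16-21 | 10 21-34 | 14 34-47 | 16 47-61 |
Completion: 10=34  11=3  12=11  13=5  14=47  15=16  16=61  17=21
Turnaround (C−A): 10=34  11=2  12=10  13=3  14=43  15=10  16=54  17=13
Waiting(16) = turnaround − burst = 54 − 14 = 40

40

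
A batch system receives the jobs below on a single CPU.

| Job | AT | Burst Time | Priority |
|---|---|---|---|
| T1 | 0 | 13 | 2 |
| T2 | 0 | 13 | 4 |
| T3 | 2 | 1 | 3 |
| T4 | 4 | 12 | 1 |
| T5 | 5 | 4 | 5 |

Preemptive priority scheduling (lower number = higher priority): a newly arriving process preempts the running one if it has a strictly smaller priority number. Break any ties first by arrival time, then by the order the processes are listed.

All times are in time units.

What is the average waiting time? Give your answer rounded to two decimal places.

19.00

Schedule: | T1 0-4 | T4 4-16 | T1 16-25 | T3 25-26 | T2 26-39 | T5 39-43 |
Completion: T1=25  T2=39  T3=26  T4=16  T5=43
Waiting times: T1=12, T2=26, T3=23, T4=0, T5=34
Average waiting = (12+26+23+0+34) / 5 = 95/5 = 19.00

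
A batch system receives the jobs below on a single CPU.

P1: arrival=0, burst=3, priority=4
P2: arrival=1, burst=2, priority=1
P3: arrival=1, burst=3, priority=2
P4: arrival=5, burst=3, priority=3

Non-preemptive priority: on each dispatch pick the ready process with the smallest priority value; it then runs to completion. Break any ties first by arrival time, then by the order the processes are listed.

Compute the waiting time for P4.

Timeline: | P1 0-3 | P2 3-5 | P3 5-8 | P4 8-11 |
Completion: P1=3  P2=5  P3=8  P4=11
Turnaround (C−A): P1=3  P2=4  P3=7  P4=6
Waiting(P4) = turnaround − burst = 6 − 3 = 3

3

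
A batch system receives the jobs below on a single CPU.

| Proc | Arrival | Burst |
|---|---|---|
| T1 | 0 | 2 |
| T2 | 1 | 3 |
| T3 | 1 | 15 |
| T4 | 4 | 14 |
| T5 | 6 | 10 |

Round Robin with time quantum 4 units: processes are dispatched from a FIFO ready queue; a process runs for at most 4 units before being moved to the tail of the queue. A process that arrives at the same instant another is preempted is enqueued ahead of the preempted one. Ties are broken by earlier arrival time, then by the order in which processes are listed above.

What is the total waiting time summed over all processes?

76

Timeline: | T1 0-2 | T2 2-5 | T3 5-9 | T4 9-13 | T5 13-17 | T3 17-21 | T4 21-25 | T5 25-29 | T3 29-33 | T4 33-37 | T5 37-39 | T3 39-42 | T4 42-44 |
Completion: T1=2  T2=5  T3=42  T4=44  T5=39
Waiting = turnaround − burst: T1=0, T2=1, T3=26, T4=26, T5=23
Total waiting = 0 + 1 + 26 + 26 + 23 = 76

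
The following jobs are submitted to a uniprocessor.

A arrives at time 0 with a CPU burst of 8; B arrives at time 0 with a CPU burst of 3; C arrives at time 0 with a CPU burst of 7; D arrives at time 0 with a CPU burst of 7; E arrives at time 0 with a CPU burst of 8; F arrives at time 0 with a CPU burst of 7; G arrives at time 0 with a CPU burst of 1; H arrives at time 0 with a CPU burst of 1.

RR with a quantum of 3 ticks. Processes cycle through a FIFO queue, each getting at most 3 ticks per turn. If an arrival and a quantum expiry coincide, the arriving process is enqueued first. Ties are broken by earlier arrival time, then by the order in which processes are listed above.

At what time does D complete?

39

Schedule: | A 0-3 | B 3-6 | C 6-9 | D 9-12 | E 12-15 | F 15-18 | G 18-19 | H 19-20 | A 20-23 | C 23-26 | D 26-29 | E 29-32 | F 32-35 | A 35-37 | C 37-38 | D 38-39 | E 39-41 | F 41-42 |
Completion: A=37  B=6  C=38  D=39  E=41  F=42  G=19  H=20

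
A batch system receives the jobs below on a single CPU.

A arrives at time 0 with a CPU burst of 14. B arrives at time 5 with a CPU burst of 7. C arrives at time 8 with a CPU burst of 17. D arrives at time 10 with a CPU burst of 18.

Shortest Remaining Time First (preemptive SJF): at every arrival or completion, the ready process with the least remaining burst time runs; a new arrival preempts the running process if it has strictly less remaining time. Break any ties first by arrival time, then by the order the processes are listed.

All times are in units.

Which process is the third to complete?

Schedule: | A 0-5 | B 5-12 | A 12-21 | C 21-38 | D 38-56 |
Completion: A=21  B=12  C=38  D=56
Finish order: B → A → C → D

C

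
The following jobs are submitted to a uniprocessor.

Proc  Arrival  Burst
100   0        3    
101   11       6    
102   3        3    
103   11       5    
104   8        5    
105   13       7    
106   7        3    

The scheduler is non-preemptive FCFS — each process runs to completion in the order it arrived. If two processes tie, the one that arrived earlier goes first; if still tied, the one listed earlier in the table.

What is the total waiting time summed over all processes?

29

Gantt: | 100 0-3 | 102 3-6 | idle 6-7 | 106 7-10 | 104 10-15 | 101 15-21 | 103 21-26 | 105 26-33 |
Completion: 100=3  101=21  102=6  103=26  104=15  105=33  106=10
Waiting = turnaround − burst: 100=0, 101=4, 102=0, 103=10, 104=2, 105=13, 106=0
Total waiting = 0 + 4 + 0 + 10 + 2 + 13 + 0 = 29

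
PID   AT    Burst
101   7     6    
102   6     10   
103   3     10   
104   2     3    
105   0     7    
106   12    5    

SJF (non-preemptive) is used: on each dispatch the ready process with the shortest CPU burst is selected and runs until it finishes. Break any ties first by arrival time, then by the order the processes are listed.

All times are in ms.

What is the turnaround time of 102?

35

Schedule: | 105 0-7 | 104 7-10 | 101 10-16 | 106 16-21 | 103 21-31 | 102 31-41 |
Completion: 101=16  102=41  103=31  104=10  105=7  106=21
Turnaround (C−A): 101=9  102=35  103=28  104=8  105=7  106=9
Turnaround(102) = completion − arrival = 41 − 6 = 35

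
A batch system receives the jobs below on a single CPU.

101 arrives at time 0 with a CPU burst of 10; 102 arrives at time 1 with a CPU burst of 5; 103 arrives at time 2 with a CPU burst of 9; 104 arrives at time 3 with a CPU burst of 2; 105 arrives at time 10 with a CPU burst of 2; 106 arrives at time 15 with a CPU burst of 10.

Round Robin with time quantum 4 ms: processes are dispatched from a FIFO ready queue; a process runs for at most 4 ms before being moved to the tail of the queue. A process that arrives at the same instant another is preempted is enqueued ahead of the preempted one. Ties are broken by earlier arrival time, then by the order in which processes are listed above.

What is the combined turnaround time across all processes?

124

Timeline: | 101 0-4 | 102 4-8 | 103 8-12 | 104 12-14 | 101 14-18 | 102 18-19 | 105 19-21 | 103 21-25 | 106 25-29 | 101 29-31 | 103 31-32 | 106 32-38 |
Completion: 101=31  102=19  103=32  104=14  105=21  106=38
Turnaround = completion − arrival: 101=31, 102=18, 103=30, 104=11, 105=11, 106=23
Total turnaround = 31 + 18 + 30 + 11 + 11 + 23 = 124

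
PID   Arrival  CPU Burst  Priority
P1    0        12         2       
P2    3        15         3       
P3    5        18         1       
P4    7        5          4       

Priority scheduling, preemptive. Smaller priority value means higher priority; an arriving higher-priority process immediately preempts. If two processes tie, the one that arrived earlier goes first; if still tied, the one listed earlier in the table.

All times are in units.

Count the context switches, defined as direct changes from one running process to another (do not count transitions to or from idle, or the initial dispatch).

4

Gantt: | P1 0-5 | P3 5-23 | P1 23-30 | P2 30-45 | P4 45-50 |
Completion: P1=30  P2=45  P3=23  P4=50
Turnaround (C−A): P1=30  P2=42  P3=18  P4=43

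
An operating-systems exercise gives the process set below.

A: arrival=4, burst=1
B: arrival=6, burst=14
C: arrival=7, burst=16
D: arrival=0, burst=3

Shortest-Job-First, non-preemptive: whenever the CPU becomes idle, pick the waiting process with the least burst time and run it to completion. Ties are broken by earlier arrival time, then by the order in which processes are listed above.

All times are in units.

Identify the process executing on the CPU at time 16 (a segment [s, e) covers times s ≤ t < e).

Gantt: | D 0-3 | idle 3-4 | A 4-5 | idle 5-6 | B 6-20 | C 20-36 |
Completion: A=5  B=20  C=36  D=3
Turnaround (C−A): A=1  B=14  C=29  D=3

B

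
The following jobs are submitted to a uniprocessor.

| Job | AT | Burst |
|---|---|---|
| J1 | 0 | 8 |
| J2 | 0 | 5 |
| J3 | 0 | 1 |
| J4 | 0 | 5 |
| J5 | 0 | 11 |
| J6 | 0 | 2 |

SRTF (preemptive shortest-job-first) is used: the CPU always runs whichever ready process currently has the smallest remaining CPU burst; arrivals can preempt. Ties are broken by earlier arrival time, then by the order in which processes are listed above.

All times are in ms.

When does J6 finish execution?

Schedule: | J3 0-1 | J6 1-3 | J2 3-8 | J4 8-13 | J1 13-21 | J5 21-32 |
Completion: J1=21  J2=8  J3=1  J4=13  J5=32  J6=3

3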